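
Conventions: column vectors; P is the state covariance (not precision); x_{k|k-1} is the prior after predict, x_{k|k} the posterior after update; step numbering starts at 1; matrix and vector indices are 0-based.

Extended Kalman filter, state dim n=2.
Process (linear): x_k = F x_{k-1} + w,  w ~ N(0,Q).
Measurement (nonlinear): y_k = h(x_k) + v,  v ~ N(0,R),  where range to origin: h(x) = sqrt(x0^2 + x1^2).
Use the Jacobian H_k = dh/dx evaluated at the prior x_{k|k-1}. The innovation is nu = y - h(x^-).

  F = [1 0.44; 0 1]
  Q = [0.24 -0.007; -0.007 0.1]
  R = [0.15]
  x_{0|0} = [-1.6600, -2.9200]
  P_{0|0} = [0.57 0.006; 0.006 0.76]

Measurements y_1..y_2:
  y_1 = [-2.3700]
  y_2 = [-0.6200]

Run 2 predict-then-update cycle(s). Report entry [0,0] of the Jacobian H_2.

H_jac[0,0] = 0.8700

step 1: x^-=[-2.9448, -2.9200]  P^-=[0.9624 0.3334; 0.3334 0.8600]  H_jac=[-0.7101 -0.7041]  S=[1.3950]  K=[-0.6582; -0.6038]  nu=[-6.5171]  x^+=[1.3445, 1.0148]  P^+=[0.3581 -0.2210; -0.2210 0.3515]
step 2: x^-=[1.7910, 1.0148]  P^-=[0.4717 -0.0733; -0.0733 0.4515]  H_jac=[0.8700 0.4930]  S=[0.5539]  K=[0.6757; 0.2866]  nu=[-2.6785]  x^+=[-0.0189, 0.2470]  P^+=[0.2188 -0.1806; -0.1806 0.4059]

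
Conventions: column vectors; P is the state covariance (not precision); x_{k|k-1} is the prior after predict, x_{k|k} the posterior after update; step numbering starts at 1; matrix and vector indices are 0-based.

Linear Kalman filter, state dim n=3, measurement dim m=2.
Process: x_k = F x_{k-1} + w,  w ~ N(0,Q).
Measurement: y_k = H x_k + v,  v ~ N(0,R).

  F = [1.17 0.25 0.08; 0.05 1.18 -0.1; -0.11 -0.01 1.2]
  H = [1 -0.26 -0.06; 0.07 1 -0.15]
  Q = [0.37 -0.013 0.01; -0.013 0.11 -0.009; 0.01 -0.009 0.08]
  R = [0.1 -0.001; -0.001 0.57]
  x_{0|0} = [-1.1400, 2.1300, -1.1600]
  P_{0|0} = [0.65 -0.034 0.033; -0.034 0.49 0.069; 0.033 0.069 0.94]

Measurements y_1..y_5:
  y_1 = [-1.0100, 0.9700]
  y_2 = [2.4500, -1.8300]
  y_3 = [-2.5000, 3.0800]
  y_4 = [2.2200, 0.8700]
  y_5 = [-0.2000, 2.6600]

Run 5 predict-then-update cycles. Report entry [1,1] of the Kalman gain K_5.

step 1: x^-=[-0.8941, 2.5724, -1.2879]  P^-=[1.2855 0.1157 0.0834; 0.1157 0.7827 -0.0266; 0.0834 -0.0266 1.4311]  S=[1.3725 -0.0003; -0.0003 1.4136]  K=[0.9110 0.1369; -0.0626 0.5622; 0.0032 -0.1665]  nu=[0.4756, -1.7330]  x^+=[-0.6980, 1.5683, -0.9978]  P^+=[0.1199 0.0855 0.1116; 0.0855 0.3304 0.1060; 0.1116 0.1060 1.3918]
step 2: x^-=[-0.5044, 1.9155, -1.1362]  P^-=[0.6388 0.1942 0.3114; 0.1942 0.5683 -0.0335; 0.3114 -0.0335 2.0539]  S=[0.6452 0.0578; 0.0578 1.2183]  K=[0.8724 0.1164; 0.0321 0.4802; 0.3300 -0.2782]  nu=[3.3842, -3.8806]  x^+=[1.9965, 0.1604, 1.0602]  P^+=[0.1195 0.0836 0.1769; 0.0836 0.2849 0.1137; 0.1769 0.1137 1.9000]
step 3: x^-=[2.4608, 0.1831, 1.0510]  P^-=[0.6501 0.1672 0.4538; 0.1672 0.5072 -0.0782; 0.4538 -0.0782 2.7682]  S=[0.6505 0.0334; 0.0334 1.1801]  K=[0.8857 0.0975; 0.0385 0.4486; 0.4944 -0.4052]  nu=[-4.8502, 2.8823]  x^+=[-1.5537, 1.2893, -2.5147]  P^+=[0.1228 0.0800 0.2260; 0.0800 0.2676 0.1170; 0.2260 0.1170 2.4289]
step 4: x^-=[-1.6967, 1.6951, -2.8596]  P^-=[0.6642 0.1478 0.5739; 0.1478 0.4868 -0.1328; 0.5739 -0.1328 3.5168]  S=[0.6599 0.0099; 0.0099 1.1877]  K=[0.8948 0.0836; 0.0376 0.4350; 0.6102 -0.5273]  nu=[4.1859, -1.1353]  x^+=[1.9540, 1.3587, 0.2931]  P^+=[0.1260 0.0784 0.2701; 0.0784 0.2608 0.1220; 0.2701 0.1220 2.9473]
step 5: x^-=[2.6494, 1.6717, 0.1232]  P^-=[0.6790 0.1349 0.6864; 0.1349 0.4806 -0.1846; 0.6864 -0.1846 4.2516]  S=[0.6685 -0.0096; -0.0096 1.2095]  K=[0.9027 0.0729; 0.0377 0.4284; 0.7078 -0.6345]  nu=[-2.4073, 0.8213]  x^+=[0.5363, 1.9328, -2.1018]  P^+=[0.1291 0.0782 0.3102; 0.0782 0.2580 0.1291; 0.3102 0.1291 3.4211]

K[1,1] = 0.4284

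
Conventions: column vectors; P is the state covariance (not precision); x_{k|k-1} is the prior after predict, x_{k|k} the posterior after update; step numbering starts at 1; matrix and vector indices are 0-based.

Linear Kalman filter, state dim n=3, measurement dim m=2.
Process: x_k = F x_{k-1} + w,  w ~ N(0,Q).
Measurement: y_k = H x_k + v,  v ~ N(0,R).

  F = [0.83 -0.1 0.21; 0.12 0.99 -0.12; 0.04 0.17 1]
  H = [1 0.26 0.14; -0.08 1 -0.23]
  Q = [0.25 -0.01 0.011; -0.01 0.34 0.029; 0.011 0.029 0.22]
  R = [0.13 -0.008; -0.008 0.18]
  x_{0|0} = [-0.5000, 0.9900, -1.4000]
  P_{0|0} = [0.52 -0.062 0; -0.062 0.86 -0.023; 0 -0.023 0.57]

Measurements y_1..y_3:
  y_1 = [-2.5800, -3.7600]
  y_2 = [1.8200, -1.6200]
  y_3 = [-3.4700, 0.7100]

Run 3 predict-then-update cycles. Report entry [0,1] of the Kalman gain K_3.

K[0,1] = -0.1196

step 1: x^-=[-0.8080, 1.0881, -1.2517]  P^-=[0.6532 -0.1130 0.1263; -0.1130 1.1893 0.0818; 0.1263 0.0818 0.8070]  S=[0.8620 0.0884; 0.0884 1.4013]  K=[0.7634 -0.1868; 0.1556 0.8319; 0.3127 -0.1010]  nu=[-1.8797, -5.2006]  x^+=[-1.2713, -3.5310, -1.3140]  P^+=[0.1272 -0.0512 -0.0939; -0.0512 0.1757 0.1360; -0.0939 0.1360 0.7140]
step 2: x^-=[-0.9780, -3.4905, -1.9651]  P^-=[0.3409 -0.0372 0.0677; -0.0372 0.4825 0.0915; 0.0677 0.0915 0.9774]  S=[0.5289 0.0133; 0.0133 0.6828]  K=[0.6474 -0.1299; 0.1740 0.6769; 0.4370 -0.2116]  nu=[3.9807, 1.3403]  x^+=[1.4249, -1.8905, -0.5092]  P^+=[0.1099 -0.0423 -0.0981; -0.0423 0.1506 0.1457; -0.0981 0.1457 0.8482]
step 3: x^-=[1.2648, -1.6395, -0.7736]  P^-=[0.3314 -0.0303 0.0928; -0.0303 0.4595 0.0805; 0.0928 0.0805 1.1139]  S=[0.5303 0.0035; 0.0035 0.6718]  K=[0.6352 -0.1196; 0.1850 0.6591; 0.5103 -0.2753]  nu=[-4.2002, 2.2727]  x^+=[-1.6752, -0.9188, -3.5426]  P^+=[0.1083 -0.0410 -0.1004; -0.0410 0.1487 0.1513; -0.1004 0.1513 0.9258]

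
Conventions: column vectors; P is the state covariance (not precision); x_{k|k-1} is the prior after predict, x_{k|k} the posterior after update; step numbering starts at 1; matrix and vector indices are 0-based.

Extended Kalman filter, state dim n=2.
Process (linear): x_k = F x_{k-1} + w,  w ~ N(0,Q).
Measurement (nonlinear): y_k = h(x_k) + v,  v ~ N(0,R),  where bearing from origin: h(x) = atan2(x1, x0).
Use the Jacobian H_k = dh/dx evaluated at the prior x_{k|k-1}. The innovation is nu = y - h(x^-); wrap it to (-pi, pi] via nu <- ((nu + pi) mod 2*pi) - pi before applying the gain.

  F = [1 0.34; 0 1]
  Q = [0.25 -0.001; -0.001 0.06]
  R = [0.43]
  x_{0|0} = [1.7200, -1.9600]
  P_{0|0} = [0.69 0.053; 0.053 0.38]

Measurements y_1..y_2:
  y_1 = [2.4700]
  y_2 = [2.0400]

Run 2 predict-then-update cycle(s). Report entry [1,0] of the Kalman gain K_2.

K[1,0] = -0.0516

step 1: x^-=[1.0536, -1.9600]  P^-=[1.0200 0.1812; 0.1812 0.4400]  H_jac=[0.3958 0.2128]  S=[0.6402]  K=[0.6908; 0.2583]  nu=[-2.7356]  x^+=[-0.8362, -2.6665]  P^+=[0.7144 0.0670; 0.0670 0.3973]
step 2: x^-=[-1.7428, -2.6665]  P^-=[1.0559 0.2011; 0.2011 0.4573]  H_jac=[0.2628 -0.1717]  S=[0.4983]  K=[0.4876; -0.0516]  nu=[-2.0935]  x^+=[-2.7635, -2.5585]  P^+=[0.9375 0.2136; 0.2136 0.4560]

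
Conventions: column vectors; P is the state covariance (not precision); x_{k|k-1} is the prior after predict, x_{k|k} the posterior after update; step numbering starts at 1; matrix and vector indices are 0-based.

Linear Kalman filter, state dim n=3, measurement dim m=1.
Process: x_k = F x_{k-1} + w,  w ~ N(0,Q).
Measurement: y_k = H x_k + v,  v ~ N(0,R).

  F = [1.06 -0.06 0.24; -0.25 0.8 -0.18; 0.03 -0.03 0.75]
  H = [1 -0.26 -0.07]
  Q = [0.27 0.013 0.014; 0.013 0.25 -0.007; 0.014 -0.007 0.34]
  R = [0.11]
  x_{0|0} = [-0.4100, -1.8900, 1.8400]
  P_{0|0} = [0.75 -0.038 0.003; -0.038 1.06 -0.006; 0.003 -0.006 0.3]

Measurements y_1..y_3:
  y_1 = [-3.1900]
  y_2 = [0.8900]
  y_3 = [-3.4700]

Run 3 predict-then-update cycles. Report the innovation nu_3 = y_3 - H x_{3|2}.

step 1: x^-=[0.1204, -1.7407, 1.4244]  P^-=[1.1403 -0.2844 0.0978; -0.2844 1.0022 -0.0840; 0.0978 -0.0840 0.5109]  S=[1.4517]  K=[0.8317; -0.3713; 0.0577]  nu=[-3.6633]  x^+=[-2.9264, -0.3805, 1.2129]  P^+=[0.1361 0.1640 0.0280; 0.1640 0.8020 -0.0528; 0.0280 -0.0528 0.5060]
step 2: x^-=[-2.7881, 0.2089, 0.8333]  P^-=[0.4499 0.0404 0.1306; 0.0404 0.7404 -0.1278; 0.1306 -0.1278 0.6288]  S=[0.5691]  K=[0.7560; -0.2516; 0.2105]  nu=[3.7908]  x^+=[0.0778, -0.7449, 1.6313]  P^+=[0.1246 0.1486 0.0400; 0.1486 0.7043 -0.0977; 0.0400 -0.0977 0.6036]
step 3: x^-=[0.5187, -0.9090, 1.2482]  P^-=[0.4516 0.0185 0.1601; 0.0185 0.7004 -0.1685; 0.1601 -0.1685 0.6862]  S=[0.5741]  K=[0.7587; -0.2644; 0.2715]  nu=[-4.1376]  x^+=[-2.6204, 0.1850, 0.1249]  P^+=[0.1211 0.1337 0.0418; 0.1337 0.6603 -0.1273; 0.0418 -0.1273 0.6439]

innov = [-4.1376]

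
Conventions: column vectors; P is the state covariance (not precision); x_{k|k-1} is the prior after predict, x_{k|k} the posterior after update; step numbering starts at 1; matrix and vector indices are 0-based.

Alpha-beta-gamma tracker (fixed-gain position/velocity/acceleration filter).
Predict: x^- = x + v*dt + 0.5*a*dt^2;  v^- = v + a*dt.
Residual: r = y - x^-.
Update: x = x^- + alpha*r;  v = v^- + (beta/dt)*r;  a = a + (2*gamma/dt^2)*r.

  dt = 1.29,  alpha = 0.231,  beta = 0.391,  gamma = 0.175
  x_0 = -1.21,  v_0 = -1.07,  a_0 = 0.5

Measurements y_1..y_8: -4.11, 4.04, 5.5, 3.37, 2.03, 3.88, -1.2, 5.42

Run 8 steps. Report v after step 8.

step 1: x_pred=-2.1743  r=-1.9357  x^+=-2.6214  v^+=-1.0117  a^+=0.0929
step 2: x_pred=-3.8493  r=7.8893  x^+=-2.0269  v^+=1.4993  a^+=1.7522
step 3: x_pred=1.3652  r=4.1348  x^+=2.3203  v^+=5.0129  a^+=2.6218
step 4: x_pred=10.9685  r=-7.5985  x^+=9.2132  v^+=6.0920  a^+=1.0237
step 5: x_pred=17.9236  r=-15.8936  x^+=14.2522  v^+=2.5952  a^+=-2.3191
step 6: x_pred=15.6703  r=-11.7903  x^+=12.9467  v^+=-3.9702  a^+=-4.7989
step 7: x_pred=3.8323  r=-5.0323  x^+=2.6699  v^+=-11.6860  a^+=-5.8573
step 8: x_pred=-17.2787  r=22.6987  x^+=-12.0353  v^+=-12.3620  a^+=-1.0832

v_post = -12.3620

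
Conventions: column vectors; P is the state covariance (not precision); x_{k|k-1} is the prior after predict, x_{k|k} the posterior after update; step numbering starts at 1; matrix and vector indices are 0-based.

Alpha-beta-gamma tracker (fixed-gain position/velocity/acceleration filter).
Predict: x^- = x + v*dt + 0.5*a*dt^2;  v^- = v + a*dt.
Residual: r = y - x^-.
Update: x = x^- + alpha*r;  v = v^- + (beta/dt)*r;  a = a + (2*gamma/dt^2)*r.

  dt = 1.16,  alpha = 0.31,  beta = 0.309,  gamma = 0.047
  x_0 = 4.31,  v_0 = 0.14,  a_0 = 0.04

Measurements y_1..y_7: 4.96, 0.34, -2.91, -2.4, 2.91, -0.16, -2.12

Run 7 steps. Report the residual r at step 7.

step 1: x_pred=4.4993  r=0.4607  x^+=4.6421  v^+=0.3091  a^+=0.0722
step 2: x_pred=5.0493  r=-4.7093  x^+=3.5894  v^+=-0.8616  a^+=-0.2568
step 3: x_pred=2.4172  r=-5.3272  x^+=0.7657  v^+=-2.5785  a^+=-0.6289
step 4: x_pred=-2.6485  r=0.2485  x^+=-2.5715  v^+=-3.2419  a^+=-0.6116
step 5: x_pred=-6.7435  r=9.6535  x^+=-3.7509  v^+=-1.3798  a^+=0.0628
step 6: x_pred=-5.3093  r=5.1493  x^+=-3.7130  v^+=0.0647  a^+=0.4225
step 7: x_pred=-3.3537  r=1.2337  x^+=-2.9713  v^+=0.8834  a^+=0.5087

resid = 1.2337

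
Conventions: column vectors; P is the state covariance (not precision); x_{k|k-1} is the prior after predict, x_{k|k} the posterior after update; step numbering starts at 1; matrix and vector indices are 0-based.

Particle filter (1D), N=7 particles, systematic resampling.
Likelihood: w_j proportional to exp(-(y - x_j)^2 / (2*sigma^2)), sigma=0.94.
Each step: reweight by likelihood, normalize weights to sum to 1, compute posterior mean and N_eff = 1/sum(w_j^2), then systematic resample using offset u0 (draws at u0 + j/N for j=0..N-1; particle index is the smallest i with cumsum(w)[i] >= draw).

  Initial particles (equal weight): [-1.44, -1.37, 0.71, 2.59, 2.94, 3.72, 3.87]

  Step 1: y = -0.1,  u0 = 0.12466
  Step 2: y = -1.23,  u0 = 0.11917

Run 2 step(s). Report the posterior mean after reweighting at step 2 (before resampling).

post_mean = -1.1015

step 1: w=[0.2453, 0.2720, 0.4675, 0.0113, 0.0036, 0.0002, 0.0001]  mean=-0.3531  Neff=2.8341  idx=[0, 1, 1, 2, 2, 2, 2]
step 2: w=[0.2845, 0.2884, 0.2884, 0.0347, 0.0347, 0.0347, 0.0347]  mean=-1.1015  Neff=3.9665  idx=[0, 0, 1, 1, 2, 2, 6]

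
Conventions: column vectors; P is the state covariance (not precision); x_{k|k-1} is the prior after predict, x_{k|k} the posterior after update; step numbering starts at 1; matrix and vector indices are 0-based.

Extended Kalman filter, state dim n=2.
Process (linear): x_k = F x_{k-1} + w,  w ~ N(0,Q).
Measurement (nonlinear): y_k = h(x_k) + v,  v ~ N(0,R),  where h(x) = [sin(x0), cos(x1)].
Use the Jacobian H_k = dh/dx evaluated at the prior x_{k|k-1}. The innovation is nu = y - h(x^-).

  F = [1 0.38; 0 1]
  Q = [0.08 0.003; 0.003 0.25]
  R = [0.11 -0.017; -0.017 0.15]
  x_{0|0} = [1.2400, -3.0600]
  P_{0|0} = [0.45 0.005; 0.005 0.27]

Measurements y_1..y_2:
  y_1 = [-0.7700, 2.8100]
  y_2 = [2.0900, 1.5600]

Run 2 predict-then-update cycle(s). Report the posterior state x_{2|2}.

x_post = [1.2679, 0.4091]

step 1: x^-=[0.0772, -3.0600]  P^-=[0.5728 0.1106; 0.1106 0.5200]  H_jac=[0.9970 0.0000; 0.0000 0.0815]  S=[0.6794 -0.0080; -0.0080 0.1535]  K=[0.8418 0.1027; 0.1657 0.2848]  nu=[-0.8471, 3.8067]  x^+=[-0.2450, -2.1161]  P^+=[0.0911 0.0134; 0.0134 0.4897]
step 2: x^-=[-1.0491, -2.1161]  P^-=[0.2520 0.2025; 0.2025 0.7397]  H_jac=[0.4984 0.0000; 0.0000 0.8550]  S=[0.1726 0.0693; 0.0693 0.6907]  K=[0.6534 0.1851; 0.2263 0.8929]  nu=[2.9570, 2.0787]  x^+=[1.2679, 0.4091]  P^+=[0.1379 0.0195; 0.0195 0.1522]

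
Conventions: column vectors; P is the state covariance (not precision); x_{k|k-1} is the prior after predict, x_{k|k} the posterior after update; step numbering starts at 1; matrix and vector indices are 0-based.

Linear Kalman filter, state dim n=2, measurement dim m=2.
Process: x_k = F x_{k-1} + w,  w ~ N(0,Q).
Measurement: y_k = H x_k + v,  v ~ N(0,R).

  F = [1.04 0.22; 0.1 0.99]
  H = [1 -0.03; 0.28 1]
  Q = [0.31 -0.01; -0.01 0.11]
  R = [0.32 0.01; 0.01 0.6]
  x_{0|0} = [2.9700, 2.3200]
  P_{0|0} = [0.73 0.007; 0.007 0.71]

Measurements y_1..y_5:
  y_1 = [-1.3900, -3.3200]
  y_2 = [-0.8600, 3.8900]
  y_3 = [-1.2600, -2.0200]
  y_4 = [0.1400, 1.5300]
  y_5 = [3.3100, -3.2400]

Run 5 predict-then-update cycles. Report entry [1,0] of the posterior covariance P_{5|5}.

P_post[1,0] = 0.0009

step 1: x^-=[3.5992, 2.5938]  P^-=[1.1371 0.2279; 0.2279 0.8146]  S=[1.4442 0.5300; 0.5300 1.6313]  K=[0.7491 0.0915; -0.0644 0.5593]  nu=[-4.9114, -6.9216]  x^+=[-0.7133, -0.9616]  P^+=[0.2405 -0.0049; -0.0049 0.3363]
step 2: x^-=[-0.9534, -1.0234]  P^-=[0.5841 0.0831; 0.0831 0.4411]  S=[0.8995 0.2427; 0.2427 1.1334]  K=[0.6239 0.0840; -0.0349 0.4172]  nu=[0.0627, 5.1803]  x^+=[-0.4791, 1.1355]  P^+=[0.2005 0.0005; 0.0005 0.2498]
step 3: x^-=[-0.2485, 1.0762]  P^-=[0.5392 0.0658; 0.0658 0.3569]  S=[0.8556 0.2155; 0.2155 1.0361]  K=[0.6070 0.0830; -0.0284 0.3682]  nu=[-0.9792, -3.0266]  x^+=[-1.0940, -0.0104]  P^+=[0.1951 0.0012; 0.0012 0.2203]
step 4: x^-=[-1.1400, -0.1197]  P^-=[0.5322 0.0595; 0.0595 0.3281]  S=[0.8490 0.2082; 0.2082 1.0032]  K=[0.6046 0.0824; -0.0271 0.3493]  nu=[1.2764, 1.9689]  x^+=[-0.2060, 0.5334]  P^+=[0.1943 0.0011; 0.0011 0.2090]
step 5: x^-=[-0.0969, 0.5075]  P^-=[0.5308 0.0569; 0.0569 0.3170]  S=[0.8477 0.2055; 0.2055 0.9905]  K=[0.6043 0.0821; -0.0270 0.3417]  nu=[3.4221, -3.7204]  x^+=[1.6656, -0.8562]  P^+=[0.1942 0.0009; 0.0009 0.2045]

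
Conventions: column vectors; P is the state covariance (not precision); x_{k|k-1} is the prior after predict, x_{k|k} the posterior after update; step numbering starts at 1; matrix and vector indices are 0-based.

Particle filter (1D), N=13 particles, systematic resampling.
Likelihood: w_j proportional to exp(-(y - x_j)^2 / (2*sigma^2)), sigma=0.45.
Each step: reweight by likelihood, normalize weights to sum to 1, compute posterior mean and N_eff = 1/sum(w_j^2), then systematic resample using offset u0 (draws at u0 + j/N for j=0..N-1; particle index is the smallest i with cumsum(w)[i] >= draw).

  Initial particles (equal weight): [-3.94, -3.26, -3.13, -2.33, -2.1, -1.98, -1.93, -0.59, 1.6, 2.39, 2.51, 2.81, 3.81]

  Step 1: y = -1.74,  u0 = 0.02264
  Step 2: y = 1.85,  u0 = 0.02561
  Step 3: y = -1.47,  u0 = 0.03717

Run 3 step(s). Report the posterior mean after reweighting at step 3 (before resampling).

post_mean = -1.9441

step 1: w=[0.0000, 0.0011, 0.0028, 0.1420, 0.2435, 0.2909, 0.3068, 0.0128, 0.0000, 0.0000, 0.0000, 0.0000, 0.0000]  mean=-2.0305  Neff=3.8700  idx=[3, 3, 4, 4, 4, 5, 5, 5, 5, 6, 6, 6, 6]
step 2: w=[0.0001, 0.0001, 0.0069, 0.0069, 0.0069, 0.0688, 0.0688, 0.0688, 0.0688, 0.1760, 0.1760, 0.1760, 0.1760]  mean=-1.9473  Neff=6.9924  idx=[5, 6, 7, 8, 9, 9, 10, 10, 10, 11, 11, 12, 12]
step 3: w=[0.0707, 0.0707, 0.0707, 0.0707, 0.0797, 0.0797, 0.0797, 0.0797, 0.0797, 0.0797, 0.0797, 0.0797, 0.0797]  mean=-1.9441  Neff=12.9623  idx=[0, 1, 2, 3, 4, 5, 6, 7, 8, 9, 10, 11, 12]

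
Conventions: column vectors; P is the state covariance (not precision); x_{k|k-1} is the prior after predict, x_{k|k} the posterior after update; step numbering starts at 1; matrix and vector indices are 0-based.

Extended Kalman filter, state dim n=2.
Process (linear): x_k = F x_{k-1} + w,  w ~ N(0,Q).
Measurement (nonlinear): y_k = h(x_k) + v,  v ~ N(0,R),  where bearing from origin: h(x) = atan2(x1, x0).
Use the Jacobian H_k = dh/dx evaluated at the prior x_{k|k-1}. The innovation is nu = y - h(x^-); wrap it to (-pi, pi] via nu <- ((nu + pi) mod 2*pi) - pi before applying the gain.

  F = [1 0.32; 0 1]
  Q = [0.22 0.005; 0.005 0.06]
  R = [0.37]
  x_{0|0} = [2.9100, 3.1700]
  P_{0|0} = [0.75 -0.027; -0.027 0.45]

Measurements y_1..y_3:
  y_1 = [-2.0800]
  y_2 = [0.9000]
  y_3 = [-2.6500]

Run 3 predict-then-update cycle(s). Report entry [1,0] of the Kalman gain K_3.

step 1: x^-=[3.9244, 3.1700]  P^-=[0.9988 0.1220; 0.1220 0.5100]  H_jac=[-0.1246 0.1542]  S=[0.3929]  K=[-0.2687; 0.1615]  nu=[-2.7595]  x^+=[4.6660, 2.7244]  P^+=[0.9704 0.1391; 0.1391 0.4998]
step 2: x^-=[5.5378, 2.7244]  P^-=[1.3306 0.3040; 0.3040 0.5598]  H_jac=[-0.0715 0.1454]  S=[0.3823]  K=[-0.1333; 0.1560]  nu=[0.4428]  x^+=[5.4787, 2.7935]  P^+=[1.3238 0.3119; 0.3119 0.5505]
step 3: x^-=[6.3727, 2.7935]  P^-=[1.7998 0.4931; 0.4931 0.6105]  H_jac=[-0.0577 0.1316]  S=[0.3791]  K=[-0.1027; 0.1369]  nu=[-3.0631]  x^+=[6.6874, 2.3741]  P^+=[1.7958 0.4984; 0.4984 0.6033]

K[1,0] = 0.1369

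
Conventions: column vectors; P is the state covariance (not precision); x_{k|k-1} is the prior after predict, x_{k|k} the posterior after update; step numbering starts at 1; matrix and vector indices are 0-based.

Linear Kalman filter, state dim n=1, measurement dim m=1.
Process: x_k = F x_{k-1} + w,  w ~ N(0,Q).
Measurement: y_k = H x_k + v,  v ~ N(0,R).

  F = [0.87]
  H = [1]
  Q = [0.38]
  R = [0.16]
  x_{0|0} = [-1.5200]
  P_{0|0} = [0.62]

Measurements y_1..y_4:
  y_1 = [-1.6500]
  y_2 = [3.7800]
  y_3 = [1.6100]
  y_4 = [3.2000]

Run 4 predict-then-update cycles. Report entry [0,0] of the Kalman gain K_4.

K[0,0] = 0.7462

step 1: x^-=[-1.3224]  P^-=[0.8493]  S=[1.0093]  K=[0.8415]  nu=[-0.3276]  x^+=[-1.5981]  P^+=[0.1346]
step 2: x^-=[-1.3903]  P^-=[0.4819]  S=[0.6419]  K=[0.7507]  nu=[5.1703]  x^+=[2.4913]  P^+=[0.1201]
step 3: x^-=[2.1674]  P^-=[0.4709]  S=[0.6309]  K=[0.7464]  nu=[-0.5574]  x^+=[1.7514]  P^+=[0.1194]
step 4: x^-=[1.5237]  P^-=[0.4704]  S=[0.6304]  K=[0.7462]  nu=[1.6763]  x^+=[2.7745]  P^+=[0.1194]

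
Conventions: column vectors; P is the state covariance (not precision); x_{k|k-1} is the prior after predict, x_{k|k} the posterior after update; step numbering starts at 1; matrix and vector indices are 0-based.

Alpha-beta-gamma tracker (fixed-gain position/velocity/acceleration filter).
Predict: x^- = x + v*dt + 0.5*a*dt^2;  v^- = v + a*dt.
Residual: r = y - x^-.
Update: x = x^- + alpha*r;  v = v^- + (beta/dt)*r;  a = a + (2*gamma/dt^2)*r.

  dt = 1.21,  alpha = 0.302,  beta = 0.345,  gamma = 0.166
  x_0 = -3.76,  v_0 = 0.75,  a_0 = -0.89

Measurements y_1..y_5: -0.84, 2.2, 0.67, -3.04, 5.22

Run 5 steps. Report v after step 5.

v_post = 0.4937

step 1: x_pred=-3.5040  r=2.6640  x^+=-2.6995  v^+=0.4327  a^+=-0.2859
step 2: x_pred=-2.3852  r=4.5852  x^+=-1.0005  v^+=1.3941  a^+=0.7538
step 3: x_pred=1.2382  r=-0.5682  x^+=1.0666  v^+=2.1442  a^+=0.6250
step 4: x_pred=4.1187  r=-7.1587  x^+=1.9568  v^+=0.8594  a^+=-0.9983
step 5: x_pred=2.2658  r=2.9542  x^+=3.1580  v^+=0.4937  a^+=-0.3284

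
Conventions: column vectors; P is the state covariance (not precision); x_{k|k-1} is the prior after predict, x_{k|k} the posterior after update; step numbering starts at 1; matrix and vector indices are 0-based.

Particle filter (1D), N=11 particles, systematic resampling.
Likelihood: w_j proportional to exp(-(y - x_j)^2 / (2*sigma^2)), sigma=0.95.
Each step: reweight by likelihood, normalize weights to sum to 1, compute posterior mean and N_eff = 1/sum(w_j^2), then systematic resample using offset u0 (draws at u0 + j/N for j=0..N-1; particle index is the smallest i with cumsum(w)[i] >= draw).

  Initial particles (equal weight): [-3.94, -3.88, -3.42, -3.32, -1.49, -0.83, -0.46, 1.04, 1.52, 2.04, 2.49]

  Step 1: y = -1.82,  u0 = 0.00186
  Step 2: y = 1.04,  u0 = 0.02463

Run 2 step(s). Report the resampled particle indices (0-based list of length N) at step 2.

resampled_idx = [3, 6, 7, 7, 8, 8, 9, 10, 10, 10, 10]

step 1: w=[0.0319, 0.0366, 0.0930, 0.1105, 0.3618, 0.2233, 0.1379, 0.0041, 0.0008, 0.0001, 0.0000]  mean=-1.7346  Neff=4.4845  idx=[0, 2, 3, 4, 4, 4, 4, 5, 5, 5, 6]
step 2: w=[0.0000, 0.0000, 0.0000, 0.0345, 0.0345, 0.0345, 0.0345, 0.1725, 0.1725, 0.1725, 0.3443]  mean=-0.7939  Neff=4.7042  idx=[3, 6, 7, 7, 8, 8, 9, 10, 10, 10, 10]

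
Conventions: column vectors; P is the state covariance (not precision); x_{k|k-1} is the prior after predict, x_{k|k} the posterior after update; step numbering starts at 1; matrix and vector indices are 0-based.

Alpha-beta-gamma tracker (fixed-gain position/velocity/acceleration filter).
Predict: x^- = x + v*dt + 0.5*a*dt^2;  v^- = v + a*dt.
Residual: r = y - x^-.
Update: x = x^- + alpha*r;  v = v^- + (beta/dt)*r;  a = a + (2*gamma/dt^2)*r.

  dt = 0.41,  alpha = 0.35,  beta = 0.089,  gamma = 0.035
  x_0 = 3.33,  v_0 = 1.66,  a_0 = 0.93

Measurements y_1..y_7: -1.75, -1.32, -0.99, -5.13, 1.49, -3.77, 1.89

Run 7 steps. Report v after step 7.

step 1: x_pred=4.0888  r=-5.8388  x^+=2.0452  v^+=0.7739  a^+=-1.5014
step 2: x_pred=2.2363  r=-3.5563  x^+=0.9916  v^+=-0.6137  a^+=-2.9823
step 3: x_pred=0.4893  r=-1.4793  x^+=-0.0284  v^+=-2.1575  a^+=-3.5983
step 4: x_pred=-1.2155  r=-3.9145  x^+=-2.5856  v^+=-4.4826  a^+=-5.2284
step 5: x_pred=-4.8629  r=6.3529  x^+=-2.6394  v^+=-5.2472  a^+=-2.5829
step 6: x_pred=-5.0078  r=1.2378  x^+=-4.5746  v^+=-6.0375  a^+=-2.0675
step 7: x_pred=-7.2237  r=9.1137  x^+=-4.0339  v^+=-4.9068  a^+=1.7276

v_post = -4.9068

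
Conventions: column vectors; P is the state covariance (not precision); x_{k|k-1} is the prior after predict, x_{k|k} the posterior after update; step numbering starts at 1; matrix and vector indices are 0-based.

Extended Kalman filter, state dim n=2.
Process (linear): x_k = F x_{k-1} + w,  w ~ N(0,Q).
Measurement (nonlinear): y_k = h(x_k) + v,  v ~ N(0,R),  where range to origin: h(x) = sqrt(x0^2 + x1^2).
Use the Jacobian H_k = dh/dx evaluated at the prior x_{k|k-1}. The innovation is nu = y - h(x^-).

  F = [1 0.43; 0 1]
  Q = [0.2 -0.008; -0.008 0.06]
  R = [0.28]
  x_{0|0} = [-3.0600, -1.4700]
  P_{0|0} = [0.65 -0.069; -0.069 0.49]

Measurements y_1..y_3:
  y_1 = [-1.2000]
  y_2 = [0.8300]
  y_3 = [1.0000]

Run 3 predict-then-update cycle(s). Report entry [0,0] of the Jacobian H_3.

step 1: x^-=[-3.6921, -1.4700]  P^-=[0.8813 0.1337; 0.1337 0.5500]  H_jac=[-0.9291 -0.3699]  S=[1.2078]  K=[-0.7188; -0.2713]  nu=[-5.1740]  x^+=[0.0270, -0.0664]  P^+=[0.2572 -0.1018; -0.1018 0.4611]
step 2: x^-=[-0.0015, -0.0664]  P^-=[0.4549 0.0884; 0.0884 0.5211]  H_jac=[-0.0227 -0.9997]  S=[0.8051]  K=[-0.1226; -0.6496]  nu=[0.7636]  x^+=[-0.0952, -0.5624]  P^+=[0.4428 0.0243; 0.0243 0.1814]
step 3: x^-=[-0.3370, -0.5624]  P^-=[0.6972 0.0943; 0.0943 0.2414]  H_jac=[-0.5140 -0.8578]  S=[0.7250]  K=[-0.6059; -0.3525]  nu=[0.3444]  x^+=[-0.5456, -0.6838]  P^+=[0.4311 -0.0605; -0.0605 0.1513]

H_jac[0,0] = -0.5140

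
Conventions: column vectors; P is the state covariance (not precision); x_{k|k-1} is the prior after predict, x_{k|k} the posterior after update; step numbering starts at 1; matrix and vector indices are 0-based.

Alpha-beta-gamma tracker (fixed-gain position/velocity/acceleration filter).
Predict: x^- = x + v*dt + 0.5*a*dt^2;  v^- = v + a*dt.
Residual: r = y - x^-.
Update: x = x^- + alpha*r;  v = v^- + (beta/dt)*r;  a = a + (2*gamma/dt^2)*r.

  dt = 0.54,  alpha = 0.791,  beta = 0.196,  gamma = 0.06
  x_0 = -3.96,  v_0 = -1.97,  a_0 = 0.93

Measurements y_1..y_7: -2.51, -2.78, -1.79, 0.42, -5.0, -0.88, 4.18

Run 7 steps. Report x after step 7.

x_post = 3.3355

step 1: x_pred=-4.8882  r=2.3782  x^+=-3.0070  v^+=-0.6046  a^+=1.9087
step 2: x_pred=-3.0552  r=0.2752  x^+=-2.8375  v^+=0.5260  a^+=2.0220
step 3: x_pred=-2.2587  r=0.4687  x^+=-1.8880  v^+=1.7880  a^+=2.2148
step 4: x_pred=-0.5995  r=1.0195  x^+=0.2069  v^+=3.3540  a^+=2.6344
step 5: x_pred=2.4022  r=-7.4022  x^+=-3.4529  v^+=2.0899  a^+=-0.4118
step 6: x_pred=-2.3844  r=1.5044  x^+=-1.1944  v^+=2.4136  a^+=0.2073
step 7: x_pred=0.1391  r=4.0409  x^+=3.3355  v^+=3.9922  a^+=1.8702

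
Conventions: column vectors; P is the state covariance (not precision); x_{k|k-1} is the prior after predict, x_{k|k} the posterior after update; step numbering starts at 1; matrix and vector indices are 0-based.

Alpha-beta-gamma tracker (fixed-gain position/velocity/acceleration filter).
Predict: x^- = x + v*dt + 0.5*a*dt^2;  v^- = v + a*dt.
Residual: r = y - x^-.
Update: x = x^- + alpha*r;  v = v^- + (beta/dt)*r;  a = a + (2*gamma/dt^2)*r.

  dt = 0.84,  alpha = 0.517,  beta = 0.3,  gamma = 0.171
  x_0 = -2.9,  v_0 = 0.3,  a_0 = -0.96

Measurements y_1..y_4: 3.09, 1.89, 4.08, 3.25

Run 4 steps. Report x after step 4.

x_post = 5.8825

step 1: x_pred=-2.9867  r=6.0767  x^+=0.1550  v^+=1.6638  a^+=1.9853
step 2: x_pred=2.2530  r=-0.3630  x^+=2.0653  v^+=3.2019  a^+=1.8094
step 3: x_pred=5.3933  r=-1.3133  x^+=4.7143  v^+=4.2527  a^+=1.1729
step 4: x_pred=8.7004  r=-5.4504  x^+=5.8825  v^+=3.2914  a^+=-1.4689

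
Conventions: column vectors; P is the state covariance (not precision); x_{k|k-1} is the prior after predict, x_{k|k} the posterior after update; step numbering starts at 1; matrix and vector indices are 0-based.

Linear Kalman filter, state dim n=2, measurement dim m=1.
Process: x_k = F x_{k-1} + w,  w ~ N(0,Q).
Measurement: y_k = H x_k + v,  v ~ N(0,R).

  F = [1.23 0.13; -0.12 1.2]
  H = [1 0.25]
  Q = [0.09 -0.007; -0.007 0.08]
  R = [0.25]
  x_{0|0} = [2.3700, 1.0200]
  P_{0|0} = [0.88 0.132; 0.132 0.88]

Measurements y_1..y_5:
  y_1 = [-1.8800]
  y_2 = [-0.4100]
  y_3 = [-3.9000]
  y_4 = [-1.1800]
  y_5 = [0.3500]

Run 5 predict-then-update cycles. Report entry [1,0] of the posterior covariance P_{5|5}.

step 1: x^-=[3.0477, 0.9396]  P^-=[1.4784 0.1932; 0.1932 1.3219]  S=[1.9076]  K=[0.8003; 0.2745]  nu=[-5.1626]  x^+=[-1.0841, -0.4775]  P^+=[0.2566 -0.2259; -0.2259 1.1781]
step 2: x^-=[-1.3955, -0.4429]  P^-=[0.4258 -0.1910; -0.1910 1.8453]  S=[0.6956]  K=[0.5435; 0.3886]  nu=[1.0962]  x^+=[-0.7997, -0.0169]  P^+=[0.2203 -0.3379; -0.3379 1.7402]
step 3: x^-=[-0.9859, 0.0756]  P^-=[0.3447 -0.2615; -0.2615 2.6864]  S=[0.6318]  K=[0.4421; 0.6490]  nu=[-2.9331]  x^+=[-2.2825, -1.8279]  P^+=[0.2212 -0.4428; -0.4428 2.4203]
step 4: x^-=[-3.0451, -1.9196]  P^-=[0.3240 -0.3088; -0.3088 3.6959]  S=[0.6506]  K=[0.3793; 0.9456]  nu=[2.3450]  x^+=[-2.1556, 0.2978]  P^+=[0.2304 -0.5421; -0.5421 3.1142]
step 5: x^-=[-2.6126, 0.6161]  P^-=[0.3178 -0.3469; -0.3469 4.7238]  S=[0.6895]  K=[0.3351; 1.2095]  nu=[2.8086]  x^+=[-1.6716, 4.0132]  P^+=[0.2404 -0.6264; -0.6264 3.7151]

P_post[1,0] = -0.6264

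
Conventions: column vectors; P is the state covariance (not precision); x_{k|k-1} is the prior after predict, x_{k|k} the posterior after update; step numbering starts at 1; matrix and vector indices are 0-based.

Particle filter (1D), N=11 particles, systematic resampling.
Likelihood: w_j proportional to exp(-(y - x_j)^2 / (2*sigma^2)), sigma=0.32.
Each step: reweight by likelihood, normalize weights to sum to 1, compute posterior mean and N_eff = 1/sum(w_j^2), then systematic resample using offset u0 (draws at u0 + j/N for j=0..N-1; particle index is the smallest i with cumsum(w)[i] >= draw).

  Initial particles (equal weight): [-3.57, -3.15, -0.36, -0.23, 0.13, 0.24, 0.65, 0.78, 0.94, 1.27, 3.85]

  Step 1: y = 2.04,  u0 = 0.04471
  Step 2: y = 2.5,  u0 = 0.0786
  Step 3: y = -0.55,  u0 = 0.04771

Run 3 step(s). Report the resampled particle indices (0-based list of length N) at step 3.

resampled_idx = [0, 1, 2, 3, 4, 5, 6, 7, 8, 9, 10]

step 1: w=[0.0000, 0.0000, 0.0000, 0.0000, 0.0000, 0.0000, 0.0014, 0.0073, 0.0464, 0.9449, 0.0000]  mean=1.2502  Neff=1.1174  idx=[8, 9, 9, 9, 9, 9, 9, 9, 9, 9, 9]
step 2: w=[0.0011, 0.0999, 0.0999, 0.0999, 0.0999, 0.0999, 0.0999, 0.0999, 0.0999, 0.0999, 0.0999]  mean=1.2696  Neff=10.0222  idx=[1, 2, 3, 4, 5, 6, 7, 8, 9, 9, 10]
step 3: w=[0.0909, 0.0909, 0.0909, 0.0909, 0.0909, 0.0909, 0.0909, 0.0909, 0.0909, 0.0909, 0.0909]  mean=1.2700  Neff=11.0000  idx=[0, 1, 2, 3, 4, 5, 6, 7, 8, 9, 10]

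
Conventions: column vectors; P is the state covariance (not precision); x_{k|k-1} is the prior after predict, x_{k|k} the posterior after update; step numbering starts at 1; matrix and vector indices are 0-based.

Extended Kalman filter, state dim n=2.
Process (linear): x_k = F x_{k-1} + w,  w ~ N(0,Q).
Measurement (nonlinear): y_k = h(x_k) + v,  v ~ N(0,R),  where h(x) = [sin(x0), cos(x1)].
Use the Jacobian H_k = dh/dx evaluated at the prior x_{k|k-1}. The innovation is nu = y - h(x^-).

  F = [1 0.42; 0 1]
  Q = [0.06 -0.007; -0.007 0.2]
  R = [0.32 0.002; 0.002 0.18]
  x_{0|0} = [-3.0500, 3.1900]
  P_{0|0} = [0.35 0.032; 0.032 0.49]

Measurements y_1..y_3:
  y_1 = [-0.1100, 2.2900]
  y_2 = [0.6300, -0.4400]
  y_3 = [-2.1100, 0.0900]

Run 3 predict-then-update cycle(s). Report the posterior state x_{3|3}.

step 1: x^-=[-1.7102, 3.1900]  P^-=[0.5233 0.2308; 0.2308 0.6900]  H_jac=[-0.1390 0.0000; 0.0000 0.0484]  S=[0.3301 0.0004; 0.0004 0.1816]  K=[-0.2204 0.0620; -0.0974 0.1841]  nu=[0.8803, 3.2888]  x^+=[-1.7002, 3.7097]  P^+=[0.5066 0.2217; 0.2217 0.6807]
step 2: x^-=[-0.1421, 3.7097]  P^-=[0.8729 0.5006; 0.5006 0.8807]  H_jac=[0.9899 0.0000; 0.0000 0.5380]  S=[1.1754 0.2686; 0.2686 0.4349]  K=[0.6912 0.1923; 0.2010 0.9653]  nu=[0.7716, 0.4029]  x^+=[0.4687, 4.2537]  P^+=[0.2238 0.0669; 0.0669 0.3237]
step 3: x^-=[2.2553, 4.2537]  P^-=[0.3971 0.1959; 0.1959 0.5237]  H_jac=[-0.6323 0.0000; 0.0000 0.8966]  S=[0.4788 -0.1091; -0.1091 0.6011]  K=[-0.4777 0.2055; -0.0842 0.7660]  nu=[-2.8847, 0.5327]  x^+=[3.7428, 4.9048]  P^+=[0.2411 0.0402; 0.0402 0.1536]

x_post = [3.7428, 4.9048]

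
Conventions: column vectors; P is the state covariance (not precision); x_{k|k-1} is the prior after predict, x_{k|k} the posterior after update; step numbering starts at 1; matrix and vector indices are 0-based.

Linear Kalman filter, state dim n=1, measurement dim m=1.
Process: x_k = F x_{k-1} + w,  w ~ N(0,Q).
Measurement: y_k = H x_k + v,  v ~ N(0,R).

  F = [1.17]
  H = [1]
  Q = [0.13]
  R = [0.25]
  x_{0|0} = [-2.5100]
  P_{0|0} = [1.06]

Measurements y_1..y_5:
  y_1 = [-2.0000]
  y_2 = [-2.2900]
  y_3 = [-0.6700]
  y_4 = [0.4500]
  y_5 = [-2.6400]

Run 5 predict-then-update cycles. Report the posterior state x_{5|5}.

x_post = [-1.7597]

step 1: x^-=[-2.9367]  P^-=[1.5810]  S=[1.8310]  K=[0.8635]  nu=[0.9367]  x^+=[-2.1279]  P^+=[0.2159]
step 2: x^-=[-2.4896]  P^-=[0.4255]  S=[0.6755]  K=[0.6299]  nu=[0.1996]  x^+=[-2.3639]  P^+=[0.1575]
step 3: x^-=[-2.7657]  P^-=[0.3456]  S=[0.5956]  K=[0.5802]  nu=[2.0957]  x^+=[-1.5497]  P^+=[0.1451]
step 4: x^-=[-1.8132]  P^-=[0.3286]  S=[0.5786]  K=[0.5679]  nu=[2.2632]  x^+=[-0.5279]  P^+=[0.1420]
step 5: x^-=[-0.6177]  P^-=[0.3243]  S=[0.5743]  K=[0.5647]  nu=[-2.0223]  x^+=[-1.7597]  P^+=[0.1412]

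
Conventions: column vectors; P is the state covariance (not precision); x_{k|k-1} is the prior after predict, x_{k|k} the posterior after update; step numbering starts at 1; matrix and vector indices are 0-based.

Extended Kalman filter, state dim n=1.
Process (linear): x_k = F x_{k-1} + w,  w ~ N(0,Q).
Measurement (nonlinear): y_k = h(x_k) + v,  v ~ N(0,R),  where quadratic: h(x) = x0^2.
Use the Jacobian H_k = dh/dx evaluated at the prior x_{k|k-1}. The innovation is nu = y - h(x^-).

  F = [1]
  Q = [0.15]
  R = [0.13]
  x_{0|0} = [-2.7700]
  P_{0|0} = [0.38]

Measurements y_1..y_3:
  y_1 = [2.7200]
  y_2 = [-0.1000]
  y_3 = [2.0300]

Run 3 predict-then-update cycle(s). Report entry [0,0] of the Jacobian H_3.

H_jac[0,0] = -1.9386

step 1: x^-=[-2.7700]  P^-=[0.5300]  H_jac=[-5.5400]  S=[16.3965]  K=[-0.1791]  nu=[-4.9529]  x^+=[-1.8831]  P^+=[0.0042]
step 2: x^-=[-1.8831]  P^-=[0.1542]  H_jac=[-3.7661]  S=[2.3172]  K=[-0.2506]  nu=[-3.6459]  x^+=[-0.9693]  P^+=[0.0087]
step 3: x^-=[-0.9693]  P^-=[0.1587]  H_jac=[-1.9386]  S=[0.7262]  K=[-0.4235]  nu=[1.0905]  x^+=[-1.4311]  P^+=[0.0284]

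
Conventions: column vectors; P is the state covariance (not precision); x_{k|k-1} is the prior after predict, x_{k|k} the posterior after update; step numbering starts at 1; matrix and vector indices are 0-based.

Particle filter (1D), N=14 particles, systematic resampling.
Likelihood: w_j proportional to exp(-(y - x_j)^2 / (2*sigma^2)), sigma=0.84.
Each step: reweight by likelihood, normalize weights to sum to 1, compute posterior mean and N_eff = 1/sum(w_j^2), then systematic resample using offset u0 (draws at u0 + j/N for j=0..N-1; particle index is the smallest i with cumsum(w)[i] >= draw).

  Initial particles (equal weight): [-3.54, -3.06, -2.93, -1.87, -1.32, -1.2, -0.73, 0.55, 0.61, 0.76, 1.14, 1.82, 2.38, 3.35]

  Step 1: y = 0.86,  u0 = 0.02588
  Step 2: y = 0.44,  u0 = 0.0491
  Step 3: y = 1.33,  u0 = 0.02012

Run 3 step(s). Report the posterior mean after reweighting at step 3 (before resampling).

step 1: w=[0.0000, 0.0000, 0.0000, 0.0011, 0.0072, 0.0103, 0.0346, 0.1941, 0.1988, 0.2063, 0.1965, 0.1081, 0.0404, 0.0026]  mean=0.8614  Neff=5.7779  idx=[6, 7, 7, 7, 8, 8, 9, 9, 9, 10, 10, 10, 11, 11]
step 2: w=[0.0353, 0.0923, 0.0923, 0.0923, 0.0912, 0.0912, 0.0866, 0.0866, 0.0866, 0.0658, 0.0658, 0.0658, 0.0241, 0.0241]  mean=0.7481  Neff=12.4876  idx=[1, 1, 2, 3, 4, 5, 5, 6, 7, 8, 9, 10, 11, 13]
step 3: w=[0.0600, 0.0600, 0.0600, 0.0600, 0.0640, 0.0640, 0.0640, 0.0734, 0.0734, 0.0734, 0.0900, 0.0900, 0.0900, 0.0779]  mean=0.8660  Neff=13.6598  idx=[0, 1, 2, 3, 5, 6, 7, 8, 9, 10, 10, 11, 12, 13]

post_mean = 0.8660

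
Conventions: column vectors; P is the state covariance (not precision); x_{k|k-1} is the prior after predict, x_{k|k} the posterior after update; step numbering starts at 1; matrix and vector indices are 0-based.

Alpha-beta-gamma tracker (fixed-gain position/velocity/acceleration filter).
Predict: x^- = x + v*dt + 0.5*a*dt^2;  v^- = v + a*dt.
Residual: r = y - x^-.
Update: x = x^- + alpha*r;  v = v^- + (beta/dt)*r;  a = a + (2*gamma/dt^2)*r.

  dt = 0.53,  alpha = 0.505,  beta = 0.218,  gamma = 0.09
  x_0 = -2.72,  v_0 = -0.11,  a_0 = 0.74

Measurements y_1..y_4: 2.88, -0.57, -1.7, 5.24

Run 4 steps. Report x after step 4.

x_post = 3.7732

step 1: x_pred=-2.6744  r=5.5544  x^+=0.1306  v^+=2.5668  a^+=4.2992
step 2: x_pred=2.0948  r=-2.6648  x^+=0.7491  v^+=3.7493  a^+=2.5916
step 3: x_pred=3.1002  r=-4.8002  x^+=0.6761  v^+=3.1484  a^+=-0.4844
step 4: x_pred=2.2768  r=2.9632  x^+=3.7732  v^+=4.1106  a^+=1.4145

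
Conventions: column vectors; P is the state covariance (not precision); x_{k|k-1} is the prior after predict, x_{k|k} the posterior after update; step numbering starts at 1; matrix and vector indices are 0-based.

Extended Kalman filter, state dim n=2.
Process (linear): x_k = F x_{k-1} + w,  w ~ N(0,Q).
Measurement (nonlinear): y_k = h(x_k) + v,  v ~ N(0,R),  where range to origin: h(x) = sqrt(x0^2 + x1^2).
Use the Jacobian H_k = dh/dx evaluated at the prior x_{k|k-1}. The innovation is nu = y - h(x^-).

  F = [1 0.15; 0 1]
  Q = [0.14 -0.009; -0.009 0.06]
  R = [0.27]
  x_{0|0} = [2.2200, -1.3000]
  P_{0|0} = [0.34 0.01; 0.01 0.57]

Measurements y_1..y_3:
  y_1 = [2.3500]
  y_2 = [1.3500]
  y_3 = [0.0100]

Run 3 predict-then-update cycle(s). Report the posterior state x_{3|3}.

x_post = [0.5527, -0.7334]

step 1: x^-=[2.0250, -1.3000]  P^-=[0.4958 0.0865; 0.0865 0.6300]  H_jac=[0.8415 -0.5402]  S=[0.7263]  K=[0.5101; -0.3684]  nu=[-0.0564]  x^+=[1.9962, -1.2792]  P^+=[0.3068 0.2230; 0.2230 0.5314]
step 2: x^-=[1.8044, -1.2792]  P^-=[0.5257 0.2937; 0.2937 0.5914]  H_jac=[0.8158 -0.5784]  S=[0.5405]  K=[0.4791; -0.1896]  nu=[-0.8618]  x^+=[1.3915, -1.1159]  P^+=[0.4016 0.3428; 0.3428 0.5720]
step 3: x^-=[1.2241, -1.1159]  P^-=[0.6573 0.4196; 0.4196 0.6320]  H_jac=[0.7390 -0.6737]  S=[0.4980]  K=[0.4078; -0.2323]  nu=[-1.6464]  x^+=[0.5527, -0.7334]  P^+=[0.5745 0.4668; 0.4668 0.6051]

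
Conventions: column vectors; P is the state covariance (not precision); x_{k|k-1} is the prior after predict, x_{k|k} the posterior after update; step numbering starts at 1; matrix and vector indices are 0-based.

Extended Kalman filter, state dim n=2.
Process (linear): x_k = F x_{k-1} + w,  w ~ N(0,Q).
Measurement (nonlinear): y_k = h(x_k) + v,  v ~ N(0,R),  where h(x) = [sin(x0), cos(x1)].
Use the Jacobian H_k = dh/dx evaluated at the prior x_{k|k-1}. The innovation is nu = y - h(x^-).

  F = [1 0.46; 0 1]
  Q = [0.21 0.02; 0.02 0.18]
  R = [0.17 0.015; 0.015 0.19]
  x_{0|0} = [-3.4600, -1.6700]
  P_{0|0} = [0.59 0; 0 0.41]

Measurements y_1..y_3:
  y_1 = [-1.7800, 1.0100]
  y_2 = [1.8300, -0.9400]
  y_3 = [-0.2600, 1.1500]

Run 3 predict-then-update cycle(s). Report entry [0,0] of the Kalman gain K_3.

step 1: x^-=[-4.2282, -1.6700]  P^-=[0.8868 0.2086; 0.2086 0.5900]  H_jac=[-0.4655 0.0000; 0.0000 0.9951]  S=[0.3621 -0.0816; -0.0816 0.7742]  K=[-1.1057 0.1515; -0.0996 0.7478]  nu=[-2.6651, 1.1090]  x^+=[-1.1135, -0.5753]  P^+=[0.3989 0.0123; 0.0123 0.1413]
step 2: x^-=[-1.3781, -0.5753]  P^-=[0.6501 0.0973; 0.0973 0.3213]  H_jac=[0.1915 0.0000; 0.0000 0.5441]  S=[0.1938 0.0251; 0.0251 0.2851]  K=[0.6253 0.1305; 0.0168 0.6116]  nu=[2.8115, -1.7791]  x^+=[0.1478, -1.6162]  P^+=[0.5653 0.0628; 0.0628 0.2141]
step 3: x^-=[-0.5956, -1.6162]  P^-=[0.8784 0.1813; 0.1813 0.3941]  H_jac=[0.8278 0.0000; 0.0000 0.9990]  S=[0.7719 0.1649; 0.1649 0.5833]  K=[0.9320 0.0470; 0.0534 0.6598]  nu=[0.3010, 1.1954]  x^+=[-0.2589, -0.8114]  P^+=[0.1922 0.0229; 0.0229 0.1263]

K[0,0] = 0.9320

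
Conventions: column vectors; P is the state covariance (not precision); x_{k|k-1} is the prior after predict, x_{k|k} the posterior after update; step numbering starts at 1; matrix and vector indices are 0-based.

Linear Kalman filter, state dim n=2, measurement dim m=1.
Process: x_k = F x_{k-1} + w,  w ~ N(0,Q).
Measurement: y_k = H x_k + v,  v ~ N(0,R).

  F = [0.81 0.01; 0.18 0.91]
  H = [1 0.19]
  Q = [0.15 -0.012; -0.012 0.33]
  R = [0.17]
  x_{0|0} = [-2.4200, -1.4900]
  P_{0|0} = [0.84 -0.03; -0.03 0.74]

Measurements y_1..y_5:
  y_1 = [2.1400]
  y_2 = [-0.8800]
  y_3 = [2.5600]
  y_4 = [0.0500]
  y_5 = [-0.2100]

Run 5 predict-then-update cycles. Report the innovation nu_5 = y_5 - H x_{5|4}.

innov = [-0.6718]

step 1: x^-=[-1.9751, -1.7915]  P^-=[0.7007 0.0950; 0.0950 0.9602]  S=[0.9415]  K=[0.7634; 0.2947]  nu=[4.4555]  x^+=[1.4264, -0.4784]  P^+=[0.1520 -0.1168; -0.1168 0.8784]
step 2: x^-=[1.1506, -0.1786]  P^-=[0.2479 -0.0681; -0.0681 1.0241]  S=[0.4290]  K=[0.5477; 0.2947]  nu=[-1.9967]  x^+=[0.0570, -0.7670]  P^+=[0.1192 -0.1374; -0.1374 0.9868]
step 3: x^-=[0.0385, -0.6877]  P^-=[0.2261 -0.0872; -0.0872 1.1060]  S=[0.4029]  K=[0.5201; 0.3053]  nu=[2.6522]  x^+=[1.4178, 0.1219]  P^+=[0.1171 -0.1511; -0.1511 1.0685]
step 4: x^-=[1.1496, 0.3661]  P^-=[0.2245 -0.0969; -0.0969 1.1691]  S=[0.3999]  K=[0.5154; 0.3132]  nu=[-1.1692]  x^+=[0.5471, -0.0001]  P^+=[0.1183 -0.1614; -0.1614 1.1299]
step 5: x^-=[0.4431, 0.0983]  P^-=[0.2251 -0.1037; -0.1037 1.2166]  S=[0.3996]  K=[0.5140; 0.3188]  nu=[-0.6718]  x^+=[0.0978, -0.1159]  P^+=[0.1195 -0.1692; -0.1692 1.1760]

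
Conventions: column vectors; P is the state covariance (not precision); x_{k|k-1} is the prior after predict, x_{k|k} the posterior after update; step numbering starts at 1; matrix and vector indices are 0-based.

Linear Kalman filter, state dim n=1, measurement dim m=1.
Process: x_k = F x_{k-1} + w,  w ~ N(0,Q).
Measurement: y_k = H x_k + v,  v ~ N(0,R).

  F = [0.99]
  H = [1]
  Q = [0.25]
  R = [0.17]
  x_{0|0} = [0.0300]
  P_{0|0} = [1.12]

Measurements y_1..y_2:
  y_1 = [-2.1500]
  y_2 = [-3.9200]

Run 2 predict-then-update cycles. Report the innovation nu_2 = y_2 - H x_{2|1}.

step 1: x^-=[0.0297]  P^-=[1.3477]  S=[1.5177]  K=[0.8880]  nu=[-2.1797]  x^+=[-1.9059]  P^+=[0.1510]
step 2: x^-=[-1.8868]  P^-=[0.3980]  S=[0.5680]  K=[0.7007]  nu=[-2.0332]  x^+=[-3.3114]  P^+=[0.1191]

innov = [-2.0332]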